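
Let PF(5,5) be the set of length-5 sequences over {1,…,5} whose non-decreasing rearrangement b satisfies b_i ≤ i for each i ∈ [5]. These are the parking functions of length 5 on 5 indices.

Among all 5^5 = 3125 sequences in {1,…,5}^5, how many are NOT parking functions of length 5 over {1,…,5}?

|PF| = 1·6^4 = 1·1296 = 1296 (Konheim–Weiss)
Check (5,2,5,3,4) → sorted (2,3,4,5,5): b_1=2>1, not a PF.
So 3125 − 1296 = 1829 fail.

1829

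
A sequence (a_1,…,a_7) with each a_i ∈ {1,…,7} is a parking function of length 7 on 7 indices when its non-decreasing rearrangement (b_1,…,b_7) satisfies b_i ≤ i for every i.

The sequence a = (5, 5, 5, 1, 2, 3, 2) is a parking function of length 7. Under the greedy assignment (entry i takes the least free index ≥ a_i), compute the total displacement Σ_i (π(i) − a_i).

Σπ = 7·8/2 = 28 (π permutes [7]); Σa = 5+5+5+1+2+3+2 = 23; disp = 28−23 = 5.

5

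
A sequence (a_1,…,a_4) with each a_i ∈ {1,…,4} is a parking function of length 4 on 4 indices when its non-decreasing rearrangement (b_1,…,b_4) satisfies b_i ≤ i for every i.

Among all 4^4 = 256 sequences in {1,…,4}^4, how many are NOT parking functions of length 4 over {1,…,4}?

#PF = (5−4)·5^(4−1) = 1×125 = 125 (Konheim–Weiss)
Example (2,2,2,3) → sorted (2,2,2,3): b_1=2>1, not a PF.
So 256 − 125 = 131 fail.

131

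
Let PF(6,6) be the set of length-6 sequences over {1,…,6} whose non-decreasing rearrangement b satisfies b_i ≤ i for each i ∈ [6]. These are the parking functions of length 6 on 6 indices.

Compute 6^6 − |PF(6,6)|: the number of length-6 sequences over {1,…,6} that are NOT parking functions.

29849

|PF| = (6+1−6)·(6+1)^{6−1} = 1·16807 = 16807 (Konheim–Weiss)
One tuple (2,6,5,2,5,5) → sorted (2,2,5,5,5,6): b_1=2>1, not a PF.
6^6 − 16807 = 46656 − 16807 = 29849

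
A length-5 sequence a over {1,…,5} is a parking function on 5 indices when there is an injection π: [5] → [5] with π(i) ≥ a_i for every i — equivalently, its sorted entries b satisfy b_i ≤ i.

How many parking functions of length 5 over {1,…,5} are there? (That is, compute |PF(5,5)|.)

|PF| = (6−5)·6^(5−1) = 1·1296 = 1296
One tuple (3,4,1,4,2) → sorted (1,2,3,4,4): b_i ≤ i ∀i, a PF.

1296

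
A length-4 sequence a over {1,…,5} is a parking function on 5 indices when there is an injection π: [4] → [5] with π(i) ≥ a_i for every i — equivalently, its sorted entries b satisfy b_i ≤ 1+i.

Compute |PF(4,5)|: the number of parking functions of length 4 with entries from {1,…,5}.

432

|PF(4,5)| = (5−4+1)·(5+1)^(4−1) = 2·216 = 432 [KW]
One tuple (2,4,1,2) → sorted (1,2,2,4): b_i ≤ 1+i ∀i, a PF.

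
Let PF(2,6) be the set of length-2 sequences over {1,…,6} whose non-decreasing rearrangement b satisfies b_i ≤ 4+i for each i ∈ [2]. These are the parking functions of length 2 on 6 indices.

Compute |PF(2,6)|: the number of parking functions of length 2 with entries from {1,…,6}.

35

|PF| = 5·7^1 = 5·7 = 35 (Pollak)
One tuple (1,4) → sorted (1,4): b_i ≤ 4+i ∀i, a PF.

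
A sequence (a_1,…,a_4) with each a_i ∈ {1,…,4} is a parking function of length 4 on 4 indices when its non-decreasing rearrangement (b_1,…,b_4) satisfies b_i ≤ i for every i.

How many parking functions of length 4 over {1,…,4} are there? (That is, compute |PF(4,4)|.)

125

|PF| = (4−4+1)·(4+1)^(4−1) = 1×125 = 125 (Pollak)
Example (2,3,3,1) → sorted (1,2,3,3): b_i ≤ i ∀i, a PF.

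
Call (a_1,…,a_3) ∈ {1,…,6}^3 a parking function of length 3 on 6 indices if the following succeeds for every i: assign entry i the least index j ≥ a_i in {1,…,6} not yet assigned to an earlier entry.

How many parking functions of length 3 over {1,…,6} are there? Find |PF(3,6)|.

#PF = (7−3)·7^(3−1) = 4×49 = 196 [KW]
E.g. (6,3,4) → sorted (3,4,6): b_i ≤ 3+i ∀i, a PF.

196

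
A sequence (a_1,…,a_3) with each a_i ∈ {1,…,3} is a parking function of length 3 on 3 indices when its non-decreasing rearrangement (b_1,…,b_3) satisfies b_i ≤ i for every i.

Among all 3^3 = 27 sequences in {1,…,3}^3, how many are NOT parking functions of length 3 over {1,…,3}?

11

Count = (3+1−3)·(3+1)^{3−1} = 1·16 = 16 (Pollak)
Example (2,2,3) → sorted (2,2,3): b_1=2>1, not a PF.
3^3 − 16 = 27 − 16 = 11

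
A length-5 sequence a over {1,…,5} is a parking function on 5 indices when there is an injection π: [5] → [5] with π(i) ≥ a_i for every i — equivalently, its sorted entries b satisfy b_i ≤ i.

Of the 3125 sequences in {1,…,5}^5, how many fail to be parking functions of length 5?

1829

#PF = (5−5+1)·(5+1)^(5−1) = 1·1296 = 1296 [KW]
E.g. (5,3,5,3,3) → sorted (3,3,3,5,5): b_1=3>1, not a PF.
5^5 − 1296 = 3125 − 1296 = 1829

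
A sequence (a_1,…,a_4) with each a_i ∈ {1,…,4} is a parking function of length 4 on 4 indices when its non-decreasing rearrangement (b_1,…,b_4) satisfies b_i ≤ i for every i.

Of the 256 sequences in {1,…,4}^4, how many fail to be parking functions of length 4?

131

#PF = (4−4+1)·(4+1)^(4−1) = 1·125 = 125
E.g. (2,4,3,3) → sorted (2,3,3,4): b_1=2>1, not a PF.
So 256 − 125 = 131 fail.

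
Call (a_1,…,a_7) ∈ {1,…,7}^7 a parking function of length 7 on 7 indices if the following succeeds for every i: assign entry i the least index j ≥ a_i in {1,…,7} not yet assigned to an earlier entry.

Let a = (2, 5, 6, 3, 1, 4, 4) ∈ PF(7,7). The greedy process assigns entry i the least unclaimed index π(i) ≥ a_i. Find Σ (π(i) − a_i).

3

Σπ = 7·8/2 = 28 (π permutes [7]); Σa = 2+5+6+3+1+4+4 = 25; disp = 28−25 = 3.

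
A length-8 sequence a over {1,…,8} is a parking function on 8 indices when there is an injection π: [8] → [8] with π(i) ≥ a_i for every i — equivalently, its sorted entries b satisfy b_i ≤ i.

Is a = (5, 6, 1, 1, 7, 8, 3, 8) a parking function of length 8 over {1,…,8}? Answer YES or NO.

Sorted: b = (1, 1, 3, 5, 6, 7, 8, 8).
  b_1=1 ≤ 1
  b_2=1 ≤ 2
  b_3=3 ≤ 3
  b_4=5 > 4
  fails at i=4 ⇒ NO

NO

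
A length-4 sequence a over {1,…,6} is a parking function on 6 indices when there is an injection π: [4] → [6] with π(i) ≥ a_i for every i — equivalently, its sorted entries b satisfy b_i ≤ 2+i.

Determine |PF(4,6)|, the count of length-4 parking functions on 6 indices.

Count = (6−4+1)·(6+1)^(4−1) = 3 · 343 = 1029 (Pollak)
Check (4,5,5,3) → sorted (3,4,5,5): b_i ≤ 2+i ∀i, a PF.

1029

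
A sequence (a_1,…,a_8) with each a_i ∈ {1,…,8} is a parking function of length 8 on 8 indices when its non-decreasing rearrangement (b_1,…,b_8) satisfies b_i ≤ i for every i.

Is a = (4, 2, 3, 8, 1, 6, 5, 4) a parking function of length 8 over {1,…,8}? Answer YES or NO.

Sorted: b = (1, 2, 3, 4, 4, 5, 6, 8).
  b_1=1 ≤ 1
  b_2=2 ≤ 2
  b_3=3 ≤ 3
  b_4=4 ≤ 4
  b_5=4 ≤ 5
  b_6=5 ≤ 6
  b_7=6 ≤ 7
  b_8=8 ≤ 8
All bounds hold ⇒ YES

YES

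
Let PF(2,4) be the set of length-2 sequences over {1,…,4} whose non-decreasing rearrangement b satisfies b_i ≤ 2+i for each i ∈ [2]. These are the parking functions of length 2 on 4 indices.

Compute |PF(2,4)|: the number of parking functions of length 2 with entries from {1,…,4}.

#PF = 3·5^1 = 3·5 = 15 (Konheim–Weiss)
One tuple (3,2) → sorted (2,3): b_i ≤ 2+i ∀i, a PF.

15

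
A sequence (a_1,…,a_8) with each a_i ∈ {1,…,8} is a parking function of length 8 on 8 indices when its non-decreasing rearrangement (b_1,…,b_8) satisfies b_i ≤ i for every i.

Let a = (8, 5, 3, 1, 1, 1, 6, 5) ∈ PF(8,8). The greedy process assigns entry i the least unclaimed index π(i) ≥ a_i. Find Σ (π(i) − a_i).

Σπ(i) = 1+…+8 = 36; Σa = 8+5+3+1+1+1+6+5 = 30; disp = 36−30 = 6.

6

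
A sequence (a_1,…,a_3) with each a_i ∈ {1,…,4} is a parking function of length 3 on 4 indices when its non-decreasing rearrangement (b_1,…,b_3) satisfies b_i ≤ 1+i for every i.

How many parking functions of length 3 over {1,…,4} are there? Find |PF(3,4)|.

50

|PF(3,4)| = (4+1−3)·(4+1)^{3−1} = 2×25 = 50 (Pollak)
Check (2,3,2) → sorted (2,2,3): b_i ≤ 1+i ∀i, a PF.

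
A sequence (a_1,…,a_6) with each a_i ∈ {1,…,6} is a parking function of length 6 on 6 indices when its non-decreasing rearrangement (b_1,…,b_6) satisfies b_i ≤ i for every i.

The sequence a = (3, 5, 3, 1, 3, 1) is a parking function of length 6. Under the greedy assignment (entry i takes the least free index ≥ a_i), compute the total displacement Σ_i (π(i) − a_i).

Σπ = 21 ({1..6} each once); Σa = 3+5+3+1+3+1 = 16; disp = 21−16 = 5.

5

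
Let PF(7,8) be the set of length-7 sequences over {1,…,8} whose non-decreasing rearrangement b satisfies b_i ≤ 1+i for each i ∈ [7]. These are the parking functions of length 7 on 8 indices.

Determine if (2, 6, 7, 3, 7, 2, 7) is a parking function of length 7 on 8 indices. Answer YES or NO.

NO

Sorted: b = (2, 2, 3, 6, 7, 7, 7).
  b_1=2 ≤ 2
  b_2=2 ≤ 3
  b_3=3 ≤ 4
  b_4=6 > 5
  fails at i=4 ⇒ NO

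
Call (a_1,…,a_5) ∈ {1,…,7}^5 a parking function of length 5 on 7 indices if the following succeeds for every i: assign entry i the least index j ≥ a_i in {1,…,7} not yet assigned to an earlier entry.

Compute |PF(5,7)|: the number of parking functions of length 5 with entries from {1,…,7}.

12288

#PF = 3·8^4 = 3·4096 = 12288
Example (6,1,5,4,7) → sorted (1,4,5,6,7): b_i ≤ 2+i ∀i, a PF.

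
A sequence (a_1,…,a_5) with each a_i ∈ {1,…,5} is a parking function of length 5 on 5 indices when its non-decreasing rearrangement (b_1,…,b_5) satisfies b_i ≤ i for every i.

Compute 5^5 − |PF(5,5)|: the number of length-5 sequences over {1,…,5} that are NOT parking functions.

#PF = 1·6^4 = 1×1296 = 1296 (Pollak)
One tuple (1,4,5,5,3) → sorted (1,3,4,5,5): b_2=3>2, not a PF.
5^5 − 1296 = 3125 − 1296 = 1829

1829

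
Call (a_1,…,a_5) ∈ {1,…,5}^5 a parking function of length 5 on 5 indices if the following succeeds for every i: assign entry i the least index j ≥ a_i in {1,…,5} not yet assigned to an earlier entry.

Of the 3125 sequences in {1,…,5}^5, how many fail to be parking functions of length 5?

1829

|PF| = 1·6^4 = 1×1296 = 1296
Check (2,2,2,3,2) → sorted (2,2,2,2,3): b_1=2>1, not a PF.
5^5 − 1296 = 3125 − 1296 = 1829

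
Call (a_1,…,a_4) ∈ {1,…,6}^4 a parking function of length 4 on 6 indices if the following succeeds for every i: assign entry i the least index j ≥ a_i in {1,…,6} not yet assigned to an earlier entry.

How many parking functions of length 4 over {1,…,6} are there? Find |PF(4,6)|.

#PF = 3·7^3 = 3·343 = 1029 [KW]
E.g. (3,2,6,3) → sorted (2,3,3,6): b_i ≤ 2+i ∀i, a PF.

1029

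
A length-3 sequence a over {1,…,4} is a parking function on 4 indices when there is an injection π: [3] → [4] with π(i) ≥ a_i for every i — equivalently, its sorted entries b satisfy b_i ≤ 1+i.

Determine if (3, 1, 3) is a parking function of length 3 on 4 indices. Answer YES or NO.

Sorted: b = (1, 3, 3).
  b_1=1 ≤ 2
  b_2=3 ≤ 3
  b_3=3 ≤ 4
All bounds hold ⇒ YES

YES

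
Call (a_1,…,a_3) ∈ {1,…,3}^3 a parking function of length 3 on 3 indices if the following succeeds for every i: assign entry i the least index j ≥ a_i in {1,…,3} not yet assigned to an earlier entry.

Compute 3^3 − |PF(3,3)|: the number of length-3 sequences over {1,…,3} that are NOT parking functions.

|PF| = (3+1−3)·(3+1)^{3−1} = 1 · 16 = 16
Example (3,3,1) → sorted (1,3,3): b_2=3>2, not a PF.
So 27 − 16 = 11 fail.

11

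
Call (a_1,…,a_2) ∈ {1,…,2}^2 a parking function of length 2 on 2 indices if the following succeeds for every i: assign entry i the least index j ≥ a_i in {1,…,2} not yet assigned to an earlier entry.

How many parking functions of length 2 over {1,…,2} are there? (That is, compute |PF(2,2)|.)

3

|PF(2,2)| = (3−2)·3^(2−1) = 1 · 3 = 3
Check (1,1) → sorted (1,1): b_i ≤ i ∀i, a PF.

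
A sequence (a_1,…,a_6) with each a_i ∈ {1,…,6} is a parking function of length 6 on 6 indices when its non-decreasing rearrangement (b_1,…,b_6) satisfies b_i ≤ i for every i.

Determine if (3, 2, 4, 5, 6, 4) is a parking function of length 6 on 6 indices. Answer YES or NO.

Rearranged: b = (2, 3, 4, 4, 5, 6).
  b_1=2 > 1
  fails at i=1 ⇒ NO

NO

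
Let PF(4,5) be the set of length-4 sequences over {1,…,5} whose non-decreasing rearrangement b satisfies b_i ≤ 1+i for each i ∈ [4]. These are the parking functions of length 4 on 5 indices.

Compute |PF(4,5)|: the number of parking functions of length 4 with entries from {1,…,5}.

432

|PF(4,5)| = (5+1−4)·(5+1)^{4−1} = 2×216 = 432 [KW]
One tuple (3,3,1,5) → sorted (1,3,3,5): b_i ≤ 1+i ∀i, a PF.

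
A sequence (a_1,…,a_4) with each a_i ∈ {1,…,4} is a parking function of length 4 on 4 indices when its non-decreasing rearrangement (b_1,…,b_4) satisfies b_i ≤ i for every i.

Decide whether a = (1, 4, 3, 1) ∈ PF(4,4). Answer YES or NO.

Order a: b = (1, 1, 3, 4).
  b_1=1 ≤ 1
  b_2=1 ≤ 2
  b_3=3 ≤ 3
  b_4=4 ≤ 4
All bounds hold ⇒ YES

YES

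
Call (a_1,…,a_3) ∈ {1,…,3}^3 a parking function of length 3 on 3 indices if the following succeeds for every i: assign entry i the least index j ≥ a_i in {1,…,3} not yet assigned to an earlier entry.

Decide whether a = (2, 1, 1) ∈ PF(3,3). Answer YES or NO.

YES

Sorted: b = (1, 1, 2).
  b_1=1 ≤ 1
  b_2=1 ≤ 2
  b_3=2 ≤ 3
All bounds hold ⇒ YES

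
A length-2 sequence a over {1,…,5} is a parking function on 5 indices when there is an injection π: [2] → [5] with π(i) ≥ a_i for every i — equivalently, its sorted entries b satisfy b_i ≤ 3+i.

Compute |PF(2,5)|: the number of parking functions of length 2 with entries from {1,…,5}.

24

|PF(2,5)| = 4·6^1 = 4·6 = 24
One tuple (4,1) → sorted (1,4): b_i ≤ 3+i ∀i, a PF.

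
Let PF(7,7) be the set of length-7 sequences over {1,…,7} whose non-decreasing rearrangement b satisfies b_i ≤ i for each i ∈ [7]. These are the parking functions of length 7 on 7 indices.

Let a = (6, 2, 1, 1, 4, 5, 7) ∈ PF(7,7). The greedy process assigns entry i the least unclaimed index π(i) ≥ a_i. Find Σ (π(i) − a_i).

Σπ = 7·8/2 = 28 (π permutes [7]); Σa = 6+2+1+1+4+5+7 = 26; disp = 28−26 = 2.

2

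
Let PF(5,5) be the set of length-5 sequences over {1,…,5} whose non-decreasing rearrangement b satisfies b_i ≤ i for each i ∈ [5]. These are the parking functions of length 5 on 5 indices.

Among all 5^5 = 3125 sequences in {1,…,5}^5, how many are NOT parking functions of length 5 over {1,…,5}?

|PF| = (5+1−5)·(5+1)^{5−1} = 1·1296 = 1296 [KW]
Example (3,5,5,5,5) → sorted (3,5,5,5,5): b_1=3>1, not a PF.
Total 3125; non-PF = 3125−1296 = 1829

1829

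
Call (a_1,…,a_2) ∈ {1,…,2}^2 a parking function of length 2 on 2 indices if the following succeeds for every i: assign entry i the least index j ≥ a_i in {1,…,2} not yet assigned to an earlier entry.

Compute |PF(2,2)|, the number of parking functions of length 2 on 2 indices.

3

|PF| = (2−2+1)·(2+1)^(2−1) = 1 · 3 = 3
One tuple (2,1) → sorted (1,2): b_i ≤ i ∀i, a PF.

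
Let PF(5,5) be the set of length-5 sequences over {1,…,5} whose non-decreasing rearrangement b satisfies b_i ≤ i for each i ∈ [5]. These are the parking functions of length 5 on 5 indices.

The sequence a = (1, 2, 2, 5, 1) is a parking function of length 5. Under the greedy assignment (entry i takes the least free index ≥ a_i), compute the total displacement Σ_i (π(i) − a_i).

Σπ = 15 ({1..5} each once); Σa = 1+2+2+5+1 = 11; disp = 15−11 = 4.

4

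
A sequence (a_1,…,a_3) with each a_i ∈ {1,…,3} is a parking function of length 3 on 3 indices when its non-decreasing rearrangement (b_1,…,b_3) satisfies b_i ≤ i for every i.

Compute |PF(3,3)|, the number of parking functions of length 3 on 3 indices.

16

|PF| = (4−3)·4^(3−1) = 1×16 = 16 (Pollak)
One tuple (1,3,2) → sorted (1,2,3): b_i ≤ i ∀i, a PF.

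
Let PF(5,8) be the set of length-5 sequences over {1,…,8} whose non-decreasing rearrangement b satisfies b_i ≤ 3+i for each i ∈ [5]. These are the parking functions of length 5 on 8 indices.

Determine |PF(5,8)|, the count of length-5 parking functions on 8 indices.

#PF = (9−5)·9^(5−1) = 4·6561 = 26244 [KW]
Check (7,2,1,2,7) → sorted (1,2,2,7,7): b_i ≤ 3+i ∀i, a PF.

26244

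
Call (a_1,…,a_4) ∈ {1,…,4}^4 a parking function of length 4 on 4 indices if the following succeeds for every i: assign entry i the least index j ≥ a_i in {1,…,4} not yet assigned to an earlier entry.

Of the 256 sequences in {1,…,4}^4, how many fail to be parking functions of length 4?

131

|PF| = (4+1−4)·(4+1)^{4−1} = 1·125 = 125 (Konheim–Weiss)
One tuple (4,4,4,3) → sorted (3,4,4,4): b_1=3>1, not a PF.
So 256 − 125 = 131 fail.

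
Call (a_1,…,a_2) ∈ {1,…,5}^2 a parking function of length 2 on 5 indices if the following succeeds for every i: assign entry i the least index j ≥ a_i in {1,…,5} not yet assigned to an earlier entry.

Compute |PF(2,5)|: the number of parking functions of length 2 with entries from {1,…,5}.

Count = (5−2+1)·(5+1)^(2−1) = 4×6 = 24 (Konheim–Weiss)
E.g. (4,4) → sorted (4,4): b_i ≤ 3+i ∀i, a PF.

24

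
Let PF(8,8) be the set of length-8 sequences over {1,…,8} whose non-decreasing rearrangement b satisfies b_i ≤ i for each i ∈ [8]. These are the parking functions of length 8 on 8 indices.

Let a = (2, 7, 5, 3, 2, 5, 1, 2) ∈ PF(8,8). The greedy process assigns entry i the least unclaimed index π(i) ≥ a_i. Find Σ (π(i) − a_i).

Σπ(i) = 1+…+8 = 36; Σa = 2+7+5+3+2+5+1+2 = 27; disp = 36−27 = 9.

9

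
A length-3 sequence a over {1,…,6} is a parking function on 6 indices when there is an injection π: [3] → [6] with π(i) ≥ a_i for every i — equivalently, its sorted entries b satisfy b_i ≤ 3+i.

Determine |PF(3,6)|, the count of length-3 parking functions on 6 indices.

#PF = (7−3)·7^(3−1) = 4×49 = 196 (Konheim–Weiss)
Check (1,1,6) → sorted (1,1,6): b_i ≤ 3+i ∀i, a PF.

196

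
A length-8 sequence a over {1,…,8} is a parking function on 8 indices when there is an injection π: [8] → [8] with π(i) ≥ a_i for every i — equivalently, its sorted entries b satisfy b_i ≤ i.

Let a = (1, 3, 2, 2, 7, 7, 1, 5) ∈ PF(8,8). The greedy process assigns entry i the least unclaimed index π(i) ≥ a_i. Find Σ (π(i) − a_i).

Σπ = 8·9/2 = 36 (π permutes [8]); Σa = 1+3+2+2+7+7+1+5 = 28; disp = 36−28 = 8.

8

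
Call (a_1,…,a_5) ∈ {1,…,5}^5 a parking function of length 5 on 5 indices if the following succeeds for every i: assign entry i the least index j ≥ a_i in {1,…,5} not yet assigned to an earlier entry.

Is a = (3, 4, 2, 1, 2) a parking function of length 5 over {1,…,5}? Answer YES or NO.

Order a: b = (1, 2, 2, 3, 4).
  b_1=1 ≤ 1
  b_2=2 ≤ 2
  b_3=2 ≤ 3
  b_4=3 ≤ 4
  b_5=4 ≤ 5
All bounds hold ⇒ YES

YES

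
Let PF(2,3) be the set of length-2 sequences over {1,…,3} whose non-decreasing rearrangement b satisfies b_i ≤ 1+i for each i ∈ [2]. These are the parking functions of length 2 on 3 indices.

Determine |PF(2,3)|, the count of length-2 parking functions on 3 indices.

8

#PF = (3−2+1)·(3+1)^(2−1) = 2·4 = 8 [KW]
Check (1,1) → sorted (1,1): b_i ≤ 1+i ∀i, a PF.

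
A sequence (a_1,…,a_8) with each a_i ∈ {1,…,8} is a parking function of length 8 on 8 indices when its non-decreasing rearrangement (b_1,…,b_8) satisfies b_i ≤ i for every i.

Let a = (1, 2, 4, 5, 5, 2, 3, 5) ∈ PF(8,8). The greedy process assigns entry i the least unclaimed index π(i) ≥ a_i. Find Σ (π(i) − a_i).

Σπ = 8·9/2 = 36 (π permutes [8]); Σa = 1+2+4+5+5+2+3+5 = 27; disp = 36−27 = 9.

9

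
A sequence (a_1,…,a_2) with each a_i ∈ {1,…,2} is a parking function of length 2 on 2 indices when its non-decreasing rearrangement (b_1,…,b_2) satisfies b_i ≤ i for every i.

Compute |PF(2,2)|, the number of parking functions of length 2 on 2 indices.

3

|PF(2,2)| = 1·3^1 = 1 · 3 = 3 (Pollak)
Check (2,1) → sorted (1,2): b_i ≤ i ∀i, a PF.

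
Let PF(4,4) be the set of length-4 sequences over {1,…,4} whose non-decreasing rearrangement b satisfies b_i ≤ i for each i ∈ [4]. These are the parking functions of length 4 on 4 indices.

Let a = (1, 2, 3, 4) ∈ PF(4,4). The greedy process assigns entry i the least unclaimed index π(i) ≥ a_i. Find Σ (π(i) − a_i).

0

Σπ = 4·5/2 = 10 (π permutes [4]); Σa = 1+2+3+4 = 10; disp = 10−10 = 0.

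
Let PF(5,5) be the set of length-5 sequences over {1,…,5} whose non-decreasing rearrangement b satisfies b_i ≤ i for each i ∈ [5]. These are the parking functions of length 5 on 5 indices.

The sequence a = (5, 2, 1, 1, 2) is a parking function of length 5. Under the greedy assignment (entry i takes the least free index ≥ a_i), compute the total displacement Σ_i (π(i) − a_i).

Σπ(i) = 1+…+5 = 15; Σa = 5+2+1+1+2 = 11; disp = 15−11 = 4.

4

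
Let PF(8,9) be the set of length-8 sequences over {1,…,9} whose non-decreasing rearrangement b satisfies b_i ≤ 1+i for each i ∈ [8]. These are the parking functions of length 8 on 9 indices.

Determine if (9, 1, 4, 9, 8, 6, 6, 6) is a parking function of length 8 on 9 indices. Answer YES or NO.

Rearranged: b = (1, 4, 6, 6, 6, 8, 9, 9).
  b_1=1 ≤ 2
  b_2=4 > 3
  fails at i=2 ⇒ NO

NO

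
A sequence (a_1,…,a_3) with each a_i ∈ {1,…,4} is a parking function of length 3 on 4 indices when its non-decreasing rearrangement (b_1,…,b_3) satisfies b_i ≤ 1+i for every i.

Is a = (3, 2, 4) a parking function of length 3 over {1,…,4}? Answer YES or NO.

YES

Sorted: b = (2, 3, 4).
  b_1=2 ≤ 2
  b_2=3 ≤ 3
  b_3=4 ≤ 4
All bounds hold ⇒ YES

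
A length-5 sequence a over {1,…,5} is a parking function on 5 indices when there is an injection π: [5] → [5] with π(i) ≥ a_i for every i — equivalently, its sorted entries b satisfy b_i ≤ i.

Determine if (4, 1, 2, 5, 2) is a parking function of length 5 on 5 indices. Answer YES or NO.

YES

Rearranged: b = (1, 2, 2, 4, 5).
  b_1=1 ≤ 1
  b_2=2 ≤ 2
  b_3=2 ≤ 3
  b_4=4 ≤ 4
  b_5=5 ≤ 5
All bounds hold ⇒ YES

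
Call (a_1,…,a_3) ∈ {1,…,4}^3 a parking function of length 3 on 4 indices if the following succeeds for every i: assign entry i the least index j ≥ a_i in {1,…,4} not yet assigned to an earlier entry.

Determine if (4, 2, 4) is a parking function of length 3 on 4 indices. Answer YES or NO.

Sorted: b = (2, 4, 4).
  b_1=2 ≤ 2
  b_2=4 > 3
  fails at i=2 ⇒ NO

NO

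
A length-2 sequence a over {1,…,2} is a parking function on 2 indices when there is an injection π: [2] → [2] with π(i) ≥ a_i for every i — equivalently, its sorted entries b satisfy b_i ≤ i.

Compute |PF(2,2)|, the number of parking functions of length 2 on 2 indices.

3

#PF = 1·3^1 = 1·3 = 3 [KW]
One tuple (2,1) → sorted (1,2): b_i ≤ i ∀i, a PF.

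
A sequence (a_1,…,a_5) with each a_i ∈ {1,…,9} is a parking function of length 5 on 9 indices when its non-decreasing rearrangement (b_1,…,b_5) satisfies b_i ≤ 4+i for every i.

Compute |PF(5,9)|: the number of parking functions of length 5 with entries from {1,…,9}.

Count = (9−5+1)·(9+1)^(5−1) = 5 · 10000 = 50000 [KW]
Example (5,2,6,8,5) → sorted (2,5,5,6,8): b_i ≤ 4+i ∀i, a PF.

50000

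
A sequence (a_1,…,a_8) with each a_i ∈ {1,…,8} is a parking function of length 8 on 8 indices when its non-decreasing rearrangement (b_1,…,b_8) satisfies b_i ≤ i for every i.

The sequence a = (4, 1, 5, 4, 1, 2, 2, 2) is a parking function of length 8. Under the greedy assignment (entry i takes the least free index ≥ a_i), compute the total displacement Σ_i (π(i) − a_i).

Σπ = 36 ({1..8} each once); Σa = 4+1+5+4+1+2+2+2 = 21; disp = 36−21 = 15.

15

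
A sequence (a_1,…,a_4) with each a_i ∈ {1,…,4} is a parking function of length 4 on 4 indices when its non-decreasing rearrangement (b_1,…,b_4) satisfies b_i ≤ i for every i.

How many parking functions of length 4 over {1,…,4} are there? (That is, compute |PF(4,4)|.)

|PF| = (5−4)·5^(4−1) = 1×125 = 125 (Pollak)
Example (3,2,1,3) → sorted (1,2,3,3): b_i ≤ i ∀i, a PF.

125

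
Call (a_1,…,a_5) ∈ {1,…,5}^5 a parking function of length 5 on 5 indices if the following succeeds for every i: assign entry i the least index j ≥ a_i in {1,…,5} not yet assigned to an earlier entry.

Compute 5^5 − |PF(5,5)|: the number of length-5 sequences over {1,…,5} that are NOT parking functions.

1829

|PF(5,5)| = (5+1−5)·(5+1)^{5−1} = 1×1296 = 1296 (Konheim–Weiss)
One tuple (4,3,5,5,3) → sorted (3,3,4,5,5): b_1=3>1, not a PF.
So 3125 − 1296 = 1829 fail.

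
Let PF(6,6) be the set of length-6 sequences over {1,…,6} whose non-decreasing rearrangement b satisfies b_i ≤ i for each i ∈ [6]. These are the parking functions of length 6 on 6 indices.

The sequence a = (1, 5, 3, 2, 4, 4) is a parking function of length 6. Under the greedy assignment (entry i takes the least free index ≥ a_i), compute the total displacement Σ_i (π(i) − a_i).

Σπ = 6·7/2 = 21 (π permutes [6]); Σa = 1+5+3+2+4+4 = 19; disp = 21−19 = 2.

2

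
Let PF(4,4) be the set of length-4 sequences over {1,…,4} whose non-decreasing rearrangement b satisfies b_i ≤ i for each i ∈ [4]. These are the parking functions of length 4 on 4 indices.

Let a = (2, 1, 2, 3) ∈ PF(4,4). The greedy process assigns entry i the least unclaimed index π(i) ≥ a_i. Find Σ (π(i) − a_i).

2

Σπ = 10 ({1..4} each once); Σa = 2+1+2+3 = 8; disp = 10−8 = 2.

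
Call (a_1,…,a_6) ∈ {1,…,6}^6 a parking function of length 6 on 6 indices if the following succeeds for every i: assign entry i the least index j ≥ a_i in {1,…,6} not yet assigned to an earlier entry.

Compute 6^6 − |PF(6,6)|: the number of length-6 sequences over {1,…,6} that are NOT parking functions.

|PF(6,6)| = (6+1−6)·(6+1)^{6−1} = 1·16807 = 16807 [KW]
One tuple (4,3,2,2,6,6) → sorted (2,2,3,4,6,6): b_1=2>1, not a PF.
So 46656 − 16807 = 29849 fail.

29849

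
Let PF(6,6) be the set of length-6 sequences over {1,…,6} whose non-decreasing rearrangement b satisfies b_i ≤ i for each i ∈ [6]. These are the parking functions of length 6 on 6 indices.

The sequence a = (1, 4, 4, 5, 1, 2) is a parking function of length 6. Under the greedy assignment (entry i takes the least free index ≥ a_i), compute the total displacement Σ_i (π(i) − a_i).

4

Σπ = 6·7/2 = 21 (π permutes [6]); Σa = 1+4+4+5+1+2 = 17; disp = 21−17 = 4.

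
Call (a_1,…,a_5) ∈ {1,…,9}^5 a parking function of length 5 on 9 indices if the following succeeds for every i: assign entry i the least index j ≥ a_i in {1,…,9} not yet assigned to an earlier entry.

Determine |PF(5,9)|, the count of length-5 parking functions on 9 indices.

|PF(5,9)| = 5·10^4 = 5 · 10000 = 50000
Check (9,6,5,6,7) → sorted (5,6,6,7,9): b_i ≤ 4+i ∀i, a PF.

50000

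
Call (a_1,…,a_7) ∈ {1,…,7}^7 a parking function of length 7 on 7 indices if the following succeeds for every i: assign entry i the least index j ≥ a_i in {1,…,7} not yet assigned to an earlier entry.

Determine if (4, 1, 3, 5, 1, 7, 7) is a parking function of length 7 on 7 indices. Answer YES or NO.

NO

Order a: b = (1, 1, 3, 4, 5, 7, 7).
  b_1=1 ≤ 1
  b_2=1 ≤ 2
  b_3=3 ≤ 3
  b_4=4 ≤ 4
  b_5=5 ≤ 5
  b_6=7 > 6
  fails at i=6 ⇒ NO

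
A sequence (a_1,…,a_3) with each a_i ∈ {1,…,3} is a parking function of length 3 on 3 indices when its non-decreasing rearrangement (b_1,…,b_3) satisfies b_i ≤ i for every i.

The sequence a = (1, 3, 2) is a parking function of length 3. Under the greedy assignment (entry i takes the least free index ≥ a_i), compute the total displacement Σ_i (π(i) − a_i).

0

Σπ(i) = 1+…+3 = 6; Σa = 1+3+2 = 6; disp = 6−6 = 0.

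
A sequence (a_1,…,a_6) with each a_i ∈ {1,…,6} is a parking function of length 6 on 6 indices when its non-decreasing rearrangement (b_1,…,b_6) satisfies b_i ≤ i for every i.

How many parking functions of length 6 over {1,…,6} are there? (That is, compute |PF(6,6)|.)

|PF(6,6)| = (7−6)·7^(6−1) = 1 · 16807 = 16807 [KW]
Example (3,1,4,3,1,4) → sorted (1,1,3,3,4,4): b_i ≤ i ∀i, a PF.

16807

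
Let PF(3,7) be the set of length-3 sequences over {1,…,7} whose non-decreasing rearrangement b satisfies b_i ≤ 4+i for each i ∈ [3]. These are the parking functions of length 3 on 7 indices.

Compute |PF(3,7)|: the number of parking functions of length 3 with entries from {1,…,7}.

320

#PF = (8−3)·8^(3−1) = 5·64 = 320 (Pollak)
Example (6,6,3) → sorted (3,6,6): b_i ≤ 4+i ∀i, a PF.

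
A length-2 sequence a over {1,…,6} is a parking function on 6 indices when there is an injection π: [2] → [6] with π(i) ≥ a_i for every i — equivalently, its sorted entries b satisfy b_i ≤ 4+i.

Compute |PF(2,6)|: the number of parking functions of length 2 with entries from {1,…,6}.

Count = (6+1−2)·(6+1)^{2−1} = 5·7 = 35 (Pollak)
Check (4,2) → sorted (2,4): b_i ≤ 4+i ∀i, a PF.

35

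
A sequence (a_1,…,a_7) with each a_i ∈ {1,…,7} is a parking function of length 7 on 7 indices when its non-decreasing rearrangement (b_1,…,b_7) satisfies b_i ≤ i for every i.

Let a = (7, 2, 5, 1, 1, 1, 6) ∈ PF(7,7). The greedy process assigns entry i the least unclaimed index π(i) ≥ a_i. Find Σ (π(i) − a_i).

5

Σπ(i) = 1+…+7 = 28; Σa = 7+2+5+1+1+1+6 = 23; disp = 28−23 = 5.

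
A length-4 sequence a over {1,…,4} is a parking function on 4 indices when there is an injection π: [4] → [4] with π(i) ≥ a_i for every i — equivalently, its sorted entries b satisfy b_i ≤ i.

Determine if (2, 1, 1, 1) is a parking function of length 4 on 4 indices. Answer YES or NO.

Sorted: b = (1, 1, 1, 2).
  b_1=1 ≤ 1
  b_2=1 ≤ 2
  b_3=1 ≤ 3
  b_4=2 ≤ 4
All bounds hold ⇒ YES

YES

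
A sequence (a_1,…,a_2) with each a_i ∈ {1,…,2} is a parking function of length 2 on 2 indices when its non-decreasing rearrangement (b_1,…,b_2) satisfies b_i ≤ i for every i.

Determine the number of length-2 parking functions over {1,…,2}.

3

|PF(2,2)| = (2−2+1)·(2+1)^(2−1) = 1×3 = 3
Example (1,2) → sorted (1,2): b_i ≤ i ∀i, a PF.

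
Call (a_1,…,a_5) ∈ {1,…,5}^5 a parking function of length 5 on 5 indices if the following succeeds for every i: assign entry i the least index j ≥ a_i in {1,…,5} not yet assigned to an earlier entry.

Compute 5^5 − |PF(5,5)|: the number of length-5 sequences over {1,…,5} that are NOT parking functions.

#PF = (5−5+1)·(5+1)^(5−1) = 1 · 1296 = 1296 [KW]
Check (5,3,4,3,3) → sorted (3,3,3,4,5): b_1=3>1, not a PF.
So 3125 − 1296 = 1829 fail.

1829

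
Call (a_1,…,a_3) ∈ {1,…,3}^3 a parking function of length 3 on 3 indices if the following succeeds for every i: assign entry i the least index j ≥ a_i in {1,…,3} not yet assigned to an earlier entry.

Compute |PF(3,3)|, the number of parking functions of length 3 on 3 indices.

#PF = (4−3)·4^(3−1) = 1×16 = 16 [KW]
Example (1,3,2) → sorted (1,2,3): b_i ≤ i ∀i, a PF.

16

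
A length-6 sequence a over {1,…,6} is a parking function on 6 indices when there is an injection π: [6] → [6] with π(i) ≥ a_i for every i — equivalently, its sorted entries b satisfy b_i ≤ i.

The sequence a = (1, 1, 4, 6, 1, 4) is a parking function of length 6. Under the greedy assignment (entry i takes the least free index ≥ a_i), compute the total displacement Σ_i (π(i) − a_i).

4

Σπ(i) = 1+…+6 = 21; Σa = 1+1+4+6+1+4 = 17; disp = 21−17 = 4.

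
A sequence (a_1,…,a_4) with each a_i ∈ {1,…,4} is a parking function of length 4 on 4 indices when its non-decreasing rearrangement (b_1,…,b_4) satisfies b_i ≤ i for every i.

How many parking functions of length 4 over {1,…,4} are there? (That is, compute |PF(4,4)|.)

|PF| = (4+1−4)·(4+1)^{4−1} = 1×125 = 125
One tuple (4,1,1,1) → sorted (1,1,1,4): b_i ≤ i ∀i, a PF.

125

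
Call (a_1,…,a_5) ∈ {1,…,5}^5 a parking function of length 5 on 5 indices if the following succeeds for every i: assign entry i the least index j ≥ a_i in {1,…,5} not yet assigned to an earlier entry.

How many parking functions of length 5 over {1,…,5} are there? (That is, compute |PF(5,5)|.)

1296

Count = (6−5)·6^(5−1) = 1·1296 = 1296
E.g. (4,1,1,3,3) → sorted (1,1,3,3,4): b_i ≤ i ∀i, a PF.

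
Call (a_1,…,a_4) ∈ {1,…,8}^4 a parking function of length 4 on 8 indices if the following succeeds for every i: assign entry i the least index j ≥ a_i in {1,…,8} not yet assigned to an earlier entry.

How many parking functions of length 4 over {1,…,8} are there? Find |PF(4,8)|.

|PF(4,8)| = (8−4+1)·(8+1)^(4−1) = 5 · 729 = 3645 (Pollak)
Example (8,1,5,4) → sorted (1,4,5,8): b_i ≤ 4+i ∀i, a PF.

3645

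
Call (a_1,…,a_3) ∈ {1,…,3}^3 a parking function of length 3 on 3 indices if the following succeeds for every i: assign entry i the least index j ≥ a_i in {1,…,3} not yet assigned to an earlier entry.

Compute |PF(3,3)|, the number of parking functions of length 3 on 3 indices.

16

Count = (4−3)·4^(3−1) = 1×16 = 16 (Pollak)
E.g. (1,1,3) → sorted (1,1,3): b_i ≤ i ∀i, a PF.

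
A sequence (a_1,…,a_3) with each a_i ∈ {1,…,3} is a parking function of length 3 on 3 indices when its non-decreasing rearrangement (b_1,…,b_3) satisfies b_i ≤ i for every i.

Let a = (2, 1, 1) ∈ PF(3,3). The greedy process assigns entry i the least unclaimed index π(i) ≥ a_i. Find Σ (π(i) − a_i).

Σπ(i) = 1+…+3 = 6; Σa = 2+1+1 = 4; disp = 6−4 = 2.

2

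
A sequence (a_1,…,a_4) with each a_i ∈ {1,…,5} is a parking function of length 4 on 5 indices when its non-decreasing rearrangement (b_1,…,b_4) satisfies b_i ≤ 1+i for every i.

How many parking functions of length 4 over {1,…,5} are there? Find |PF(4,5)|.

#PF = 2·6^3 = 2×216 = 432
One tuple (2,1,2,4) → sorted (1,2,2,4): b_i ≤ 1+i ∀i, a PF.

432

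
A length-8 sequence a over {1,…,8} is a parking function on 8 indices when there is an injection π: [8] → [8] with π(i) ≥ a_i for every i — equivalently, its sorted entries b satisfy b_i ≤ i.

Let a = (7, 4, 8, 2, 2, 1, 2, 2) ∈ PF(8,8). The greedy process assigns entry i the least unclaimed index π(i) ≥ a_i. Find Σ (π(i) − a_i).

8

Σπ(i) = 1+…+8 = 36; Σa = 7+4+8+2+2+1+2+2 = 28; disp = 36−28 = 8.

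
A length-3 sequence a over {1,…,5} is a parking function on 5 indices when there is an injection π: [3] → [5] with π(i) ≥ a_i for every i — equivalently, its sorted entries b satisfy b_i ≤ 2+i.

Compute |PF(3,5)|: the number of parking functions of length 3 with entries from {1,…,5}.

|PF(3,5)| = (5+1−3)·(5+1)^{3−1} = 3·36 = 108 (Konheim–Weiss)
E.g. (3,4,3) → sorted (3,3,4): b_i ≤ 2+i ∀i, a PF.

108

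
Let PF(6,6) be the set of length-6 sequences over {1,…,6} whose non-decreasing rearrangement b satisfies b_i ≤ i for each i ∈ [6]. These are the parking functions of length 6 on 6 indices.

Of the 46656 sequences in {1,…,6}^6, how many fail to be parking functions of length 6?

29849

#PF = (6+1−6)·(6+1)^{6−1} = 1×16807 = 16807 (Konheim–Weiss)
Example (6,3,5,4,4,2) → sorted (2,3,4,4,5,6): b_1=2>1, not a PF.
Total 46656; non-PF = 46656−16807 = 29849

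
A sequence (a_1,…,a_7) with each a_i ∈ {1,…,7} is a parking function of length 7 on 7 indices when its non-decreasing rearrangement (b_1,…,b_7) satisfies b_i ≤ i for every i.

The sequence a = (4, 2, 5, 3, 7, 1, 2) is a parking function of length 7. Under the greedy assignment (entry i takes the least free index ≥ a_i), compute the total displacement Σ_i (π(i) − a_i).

4

Σπ = 28 ({1..7} each once); Σa = 4+2+5+3+7+1+2 = 24; disp = 28−24 = 4.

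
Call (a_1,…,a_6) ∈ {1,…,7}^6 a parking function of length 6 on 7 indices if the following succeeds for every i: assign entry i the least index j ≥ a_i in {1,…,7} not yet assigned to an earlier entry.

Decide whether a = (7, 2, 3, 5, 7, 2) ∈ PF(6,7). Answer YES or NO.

Rearranged: b = (2, 2, 3, 5, 7, 7).
  b_1=2 ≤ 2
  b_2=2 ≤ 3
  b_3=3 ≤ 4
  b_4=5 ≤ 5
  b_5=7 > 6
  fails at i=5 ⇒ NO

NO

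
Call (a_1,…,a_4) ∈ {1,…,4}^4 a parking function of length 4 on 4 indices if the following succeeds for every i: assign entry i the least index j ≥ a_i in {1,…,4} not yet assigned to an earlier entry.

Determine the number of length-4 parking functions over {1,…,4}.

|PF(4,4)| = (4+1−4)·(4+1)^{4−1} = 1×125 = 125 [KW]
One tuple (1,3,2,2) → sorted (1,2,2,3): b_i ≤ i ∀i, a PF.

125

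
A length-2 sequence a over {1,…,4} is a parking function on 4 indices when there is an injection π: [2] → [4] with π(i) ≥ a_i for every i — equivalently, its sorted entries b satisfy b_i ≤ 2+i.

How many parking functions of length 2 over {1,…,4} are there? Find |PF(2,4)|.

|PF(2,4)| = (4−2+1)·(4+1)^(2−1) = 3·5 = 15
Example (3,2) → sorted (2,3): b_i ≤ 2+i ∀i, a PF.

15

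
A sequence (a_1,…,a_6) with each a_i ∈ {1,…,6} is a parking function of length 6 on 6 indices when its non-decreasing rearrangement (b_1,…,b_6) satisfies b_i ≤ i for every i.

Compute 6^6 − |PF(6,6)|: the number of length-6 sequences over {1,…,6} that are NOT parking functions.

|PF| = 1·7^5 = 1 · 16807 = 16807 [KW]
One tuple (6,6,6,1,6,3) → sorted (1,3,6,6,6,6): b_2=3>2, not a PF.
So 46656 − 16807 = 29849 fail.

29849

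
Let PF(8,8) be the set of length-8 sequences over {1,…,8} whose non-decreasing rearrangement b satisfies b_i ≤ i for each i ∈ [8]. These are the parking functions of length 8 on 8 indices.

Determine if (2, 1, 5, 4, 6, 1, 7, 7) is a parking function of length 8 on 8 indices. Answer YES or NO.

Order a: b = (1, 1, 2, 4, 5, 6, 7, 7).
  b_1=1 ≤ 1
  b_2=1 ≤ 2
  b_3=2 ≤ 3
  b_4=4 ≤ 4
  b_5=5 ≤ 5
  b_6=6 ≤ 6
  b_7=7 ≤ 7
  b_8=7 ≤ 8
All bounds hold ⇒ YES

YES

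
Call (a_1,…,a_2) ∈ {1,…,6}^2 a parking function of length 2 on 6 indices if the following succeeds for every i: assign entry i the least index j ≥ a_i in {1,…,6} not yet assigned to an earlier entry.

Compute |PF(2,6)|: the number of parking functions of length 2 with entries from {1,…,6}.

|PF(2,6)| = (6+1−2)·(6+1)^{2−1} = 5·7 = 35 (Pollak)
One tuple (5,2) → sorted (2,5): b_i ≤ 4+i ∀i, a PF.

35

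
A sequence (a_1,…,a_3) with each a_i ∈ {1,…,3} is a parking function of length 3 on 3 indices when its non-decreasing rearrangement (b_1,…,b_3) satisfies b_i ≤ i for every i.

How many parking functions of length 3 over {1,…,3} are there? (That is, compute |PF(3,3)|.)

#PF = (4−3)·4^(3−1) = 1·16 = 16 [KW]
One tuple (3,1,1) → sorted (1,1,3): b_i ≤ i ∀i, a PF.

16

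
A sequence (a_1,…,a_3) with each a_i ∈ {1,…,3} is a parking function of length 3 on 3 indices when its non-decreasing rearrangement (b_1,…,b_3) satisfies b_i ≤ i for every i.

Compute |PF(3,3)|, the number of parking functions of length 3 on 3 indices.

#PF = (3−3+1)·(3+1)^(3−1) = 1×16 = 16 (Pollak)
One tuple (3,1,2) → sorted (1,2,3): b_i ≤ i ∀i, a PF.

16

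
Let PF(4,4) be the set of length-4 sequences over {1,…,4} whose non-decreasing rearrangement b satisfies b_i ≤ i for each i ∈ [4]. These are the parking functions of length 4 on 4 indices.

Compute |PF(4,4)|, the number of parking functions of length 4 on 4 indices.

125

|PF| = (4+1−4)·(4+1)^{4−1} = 1×125 = 125
Check (3,1,1,3) → sorted (1,1,3,3): b_i ≤ i ∀i, a PF.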